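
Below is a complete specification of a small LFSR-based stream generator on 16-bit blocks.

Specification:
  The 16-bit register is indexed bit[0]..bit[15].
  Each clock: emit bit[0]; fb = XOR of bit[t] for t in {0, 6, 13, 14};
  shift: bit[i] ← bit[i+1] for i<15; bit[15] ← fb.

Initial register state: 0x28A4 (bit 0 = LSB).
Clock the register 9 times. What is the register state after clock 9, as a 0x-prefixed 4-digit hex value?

reg_0 = 0x28A4
clock 1: out=0, reg = 0x9452
clock 2: out=0, reg = 0xCA29
clock 3: out=1, reg = 0x6514
clock 4: out=0, reg = 0x328A
clock 5: out=0, reg = 0x9945
clock 6: out=1, reg = 0x4CA2
clock 7: out=0, reg = 0xA651
clock 8: out=1, reg = 0xD328
clock 9: out=0, reg = 0xE994

0xE994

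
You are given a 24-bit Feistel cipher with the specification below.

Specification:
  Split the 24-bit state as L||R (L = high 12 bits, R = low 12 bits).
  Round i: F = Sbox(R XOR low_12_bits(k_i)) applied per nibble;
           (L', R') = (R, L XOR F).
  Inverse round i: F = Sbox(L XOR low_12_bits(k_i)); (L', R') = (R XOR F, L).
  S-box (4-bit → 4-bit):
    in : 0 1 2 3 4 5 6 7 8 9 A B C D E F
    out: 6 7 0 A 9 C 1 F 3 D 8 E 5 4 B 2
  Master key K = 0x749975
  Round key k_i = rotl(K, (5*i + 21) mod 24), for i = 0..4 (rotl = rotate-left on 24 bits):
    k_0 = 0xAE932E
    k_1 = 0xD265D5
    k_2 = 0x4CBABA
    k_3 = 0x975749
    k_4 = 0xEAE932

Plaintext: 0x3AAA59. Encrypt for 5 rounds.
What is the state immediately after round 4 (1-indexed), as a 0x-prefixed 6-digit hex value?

s_0 = plaintext = 0x3AAA59
s_1 = Round(s_0, k_0) = 0xA59E55
s_2 = Round(s_1, k_1) = 0xE5546F
s_3 = Round(s_2, k_2) = 0x46F519
s_4 = Round(s_3, k_3) = 0x5194A9
s_5 = Round(s_4, k_4) = 0x4A91C7

0x5194A9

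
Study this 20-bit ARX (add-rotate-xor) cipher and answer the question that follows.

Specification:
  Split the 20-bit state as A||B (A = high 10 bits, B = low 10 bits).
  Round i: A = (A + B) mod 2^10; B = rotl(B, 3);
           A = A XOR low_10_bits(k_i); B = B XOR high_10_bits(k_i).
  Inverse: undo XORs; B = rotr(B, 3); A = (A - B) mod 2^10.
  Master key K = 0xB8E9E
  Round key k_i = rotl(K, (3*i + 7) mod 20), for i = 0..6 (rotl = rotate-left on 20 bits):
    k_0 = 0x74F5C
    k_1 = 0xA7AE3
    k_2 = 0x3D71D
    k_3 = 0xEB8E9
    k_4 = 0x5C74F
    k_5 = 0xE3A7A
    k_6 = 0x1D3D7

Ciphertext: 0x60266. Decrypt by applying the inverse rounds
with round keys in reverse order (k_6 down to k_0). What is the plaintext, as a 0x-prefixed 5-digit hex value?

0xFC248

s_0 = ciphertext = 0x60266
s_1 = InvRound(s_0, k_6) = 0x45542
s_2 = InvRound(s_1, k_5) = 0x45A59
s_3 = InvRound(s_2, k_4) = 0x7D065
s_4 = InvRound(s_3, k_3) = 0xC91F9
s_5 = InvRound(s_4, k_2) = 0x86221
s_6 = InvRound(s_5, k_1) = 0x59397
s_7 = InvRound(s_6, k_0) = 0xFC248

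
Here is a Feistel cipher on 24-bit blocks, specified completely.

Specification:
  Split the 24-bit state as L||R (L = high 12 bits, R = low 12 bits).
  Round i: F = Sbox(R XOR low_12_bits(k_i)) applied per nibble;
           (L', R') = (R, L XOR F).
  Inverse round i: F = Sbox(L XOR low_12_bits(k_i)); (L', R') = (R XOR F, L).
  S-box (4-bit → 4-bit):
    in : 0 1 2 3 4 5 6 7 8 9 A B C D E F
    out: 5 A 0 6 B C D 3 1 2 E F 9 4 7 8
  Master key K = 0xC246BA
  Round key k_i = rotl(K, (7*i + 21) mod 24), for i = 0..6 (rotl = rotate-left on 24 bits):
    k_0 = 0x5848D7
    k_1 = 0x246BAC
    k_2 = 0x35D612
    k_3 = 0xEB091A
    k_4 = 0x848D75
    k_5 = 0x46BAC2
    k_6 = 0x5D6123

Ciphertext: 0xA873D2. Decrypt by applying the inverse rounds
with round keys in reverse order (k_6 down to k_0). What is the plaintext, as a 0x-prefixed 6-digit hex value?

s_0 = ciphertext = 0xA873D2
s_1 = InvRound(s_0, k_6) = 0xC39A87
s_2 = InvRound(s_1, k_5) = 0x708C39
s_3 = InvRound(s_2, k_4) = 0x20D708
s_4 = InvRound(s_3, k_3) = 0x8AB20D
s_5 = InvRound(s_4, k_2) = 0x5FF8AB
s_6 = InvRound(s_5, k_1) = 0xF6D5FF
s_7 = InvRound(s_6, k_0) = 0x601F6D

0x601F6D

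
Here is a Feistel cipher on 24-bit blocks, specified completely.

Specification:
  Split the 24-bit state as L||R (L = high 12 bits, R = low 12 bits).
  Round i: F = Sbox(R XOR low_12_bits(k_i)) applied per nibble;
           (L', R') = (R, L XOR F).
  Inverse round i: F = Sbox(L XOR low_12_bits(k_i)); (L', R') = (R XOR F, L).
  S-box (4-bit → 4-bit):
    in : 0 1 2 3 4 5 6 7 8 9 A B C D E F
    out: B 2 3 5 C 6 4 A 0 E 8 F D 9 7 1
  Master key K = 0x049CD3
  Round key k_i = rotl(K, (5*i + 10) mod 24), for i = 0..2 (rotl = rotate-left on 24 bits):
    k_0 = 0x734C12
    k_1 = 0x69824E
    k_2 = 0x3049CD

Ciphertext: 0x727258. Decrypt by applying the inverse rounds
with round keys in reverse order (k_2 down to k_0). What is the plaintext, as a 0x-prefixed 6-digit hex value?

0x783D60

s_0 = ciphertext = 0x727258
s_1 = InvRound(s_0, k_2) = 0x520727
s_2 = InvRound(s_1, k_1) = 0xD60520
s_3 = InvRound(s_2, k_0) = 0x783D60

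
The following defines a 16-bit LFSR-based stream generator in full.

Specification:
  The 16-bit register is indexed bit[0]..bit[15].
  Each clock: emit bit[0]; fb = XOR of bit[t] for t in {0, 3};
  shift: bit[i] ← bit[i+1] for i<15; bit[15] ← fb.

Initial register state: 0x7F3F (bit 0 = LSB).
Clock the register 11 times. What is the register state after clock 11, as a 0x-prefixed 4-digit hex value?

reg_0 = 0x7F3F
clock 1: out=1, reg = 0x3F9F
clock 2: out=1, reg = 0x1FCF
clock 3: out=1, reg = 0x0FE7
clock 4: out=1, reg = 0x87F3
clock 5: out=1, reg = 0xC3F9
clock 6: out=1, reg = 0x61FC
clock 7: out=0, reg = 0xB0FE
clock 8: out=0, reg = 0xD87F
clock 9: out=1, reg = 0x6C3F
clock 10: out=1, reg = 0x361F
clock 11: out=1, reg = 0x1B0F

0x1B0F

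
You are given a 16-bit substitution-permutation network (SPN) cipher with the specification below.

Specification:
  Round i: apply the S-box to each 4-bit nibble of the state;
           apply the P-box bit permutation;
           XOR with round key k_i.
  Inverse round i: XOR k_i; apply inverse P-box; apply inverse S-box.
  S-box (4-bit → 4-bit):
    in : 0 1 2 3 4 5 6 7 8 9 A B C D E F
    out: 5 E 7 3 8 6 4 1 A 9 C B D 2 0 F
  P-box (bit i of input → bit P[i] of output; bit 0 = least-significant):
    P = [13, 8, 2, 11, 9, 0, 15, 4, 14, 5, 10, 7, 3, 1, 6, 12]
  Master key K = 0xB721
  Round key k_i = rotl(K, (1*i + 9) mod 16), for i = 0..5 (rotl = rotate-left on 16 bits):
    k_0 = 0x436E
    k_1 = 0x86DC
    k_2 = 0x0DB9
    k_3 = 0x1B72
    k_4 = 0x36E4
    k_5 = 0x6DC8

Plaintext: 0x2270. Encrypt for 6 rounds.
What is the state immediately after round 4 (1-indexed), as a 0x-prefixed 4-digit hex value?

s_0 = plaintext = 0x2270
s_1 = Round(s_0, k_0) = 0x2500
s_2 = Round(s_1, k_1) = 0x20B2
s_3 = Round(s_2, k_2) = 0x6AE6
s_4 = Round(s_3, k_3) = 0x1FB6
s_5 = Round(s_4, k_4) = 0x6013
s_6 = Round(s_5, k_5) = 0x8899

0x1FB6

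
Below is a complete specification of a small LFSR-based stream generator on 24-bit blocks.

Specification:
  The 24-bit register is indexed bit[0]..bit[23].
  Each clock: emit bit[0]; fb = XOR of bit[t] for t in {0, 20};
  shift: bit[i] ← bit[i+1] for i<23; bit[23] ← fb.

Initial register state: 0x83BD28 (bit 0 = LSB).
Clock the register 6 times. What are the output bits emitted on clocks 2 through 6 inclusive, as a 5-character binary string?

00101

reg_0 = 0x83BD28
clock 1: out=0, reg = 0x41DE94
clock 2: out=0, reg = 0x20EF4A
clock 3: out=0, reg = 0x1077A5
clock 4: out=1, reg = 0x083BD2
clock 5: out=0, reg = 0x041DE9
clock 6: out=1, reg = 0x820EF4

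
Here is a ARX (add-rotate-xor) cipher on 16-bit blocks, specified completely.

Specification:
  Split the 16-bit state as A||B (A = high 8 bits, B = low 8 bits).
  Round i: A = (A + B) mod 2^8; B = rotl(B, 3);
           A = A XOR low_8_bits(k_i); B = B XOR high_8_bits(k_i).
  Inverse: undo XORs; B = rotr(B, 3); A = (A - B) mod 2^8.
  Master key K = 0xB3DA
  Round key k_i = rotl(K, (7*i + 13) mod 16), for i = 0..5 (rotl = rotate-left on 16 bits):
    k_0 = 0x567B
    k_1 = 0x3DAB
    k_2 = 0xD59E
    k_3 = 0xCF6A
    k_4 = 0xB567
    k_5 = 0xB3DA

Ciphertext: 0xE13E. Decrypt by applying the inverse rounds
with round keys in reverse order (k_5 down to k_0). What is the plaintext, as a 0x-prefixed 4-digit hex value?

0x6020

s_0 = ciphertext = 0xE13E
s_1 = InvRound(s_0, k_5) = 0x8AB1
s_2 = InvRound(s_1, k_4) = 0x6D80
s_3 = InvRound(s_2, k_3) = 0x1EE9
s_4 = InvRound(s_3, k_2) = 0xF987
s_5 = InvRound(s_4, k_1) = 0xFB57
s_6 = InvRound(s_5, k_0) = 0x6020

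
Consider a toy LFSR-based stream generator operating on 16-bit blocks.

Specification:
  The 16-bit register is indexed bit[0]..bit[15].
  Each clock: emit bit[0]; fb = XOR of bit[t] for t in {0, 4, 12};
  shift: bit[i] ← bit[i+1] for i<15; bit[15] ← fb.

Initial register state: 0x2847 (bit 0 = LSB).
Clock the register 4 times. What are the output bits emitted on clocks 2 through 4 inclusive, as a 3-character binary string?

reg_0 = 0x2847
clock 1: out=1, reg = 0x9423
clock 2: out=1, reg = 0x4A11
clock 3: out=1, reg = 0x2508
clock 4: out=0, reg = 0x1284

110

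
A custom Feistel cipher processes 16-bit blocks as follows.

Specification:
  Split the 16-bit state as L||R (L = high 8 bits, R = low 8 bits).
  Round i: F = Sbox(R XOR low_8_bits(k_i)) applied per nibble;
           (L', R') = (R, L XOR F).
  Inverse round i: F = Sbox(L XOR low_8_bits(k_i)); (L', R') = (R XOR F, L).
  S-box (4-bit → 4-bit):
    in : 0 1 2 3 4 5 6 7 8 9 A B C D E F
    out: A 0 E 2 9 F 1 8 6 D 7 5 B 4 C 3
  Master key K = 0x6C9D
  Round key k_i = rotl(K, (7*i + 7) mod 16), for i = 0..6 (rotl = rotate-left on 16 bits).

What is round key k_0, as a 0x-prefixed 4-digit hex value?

0x4EB6

K = 0x6C9D
k_0 = rotl(K, (7*0+7) mod 16) = rotl(K, 7) = 0x4EB6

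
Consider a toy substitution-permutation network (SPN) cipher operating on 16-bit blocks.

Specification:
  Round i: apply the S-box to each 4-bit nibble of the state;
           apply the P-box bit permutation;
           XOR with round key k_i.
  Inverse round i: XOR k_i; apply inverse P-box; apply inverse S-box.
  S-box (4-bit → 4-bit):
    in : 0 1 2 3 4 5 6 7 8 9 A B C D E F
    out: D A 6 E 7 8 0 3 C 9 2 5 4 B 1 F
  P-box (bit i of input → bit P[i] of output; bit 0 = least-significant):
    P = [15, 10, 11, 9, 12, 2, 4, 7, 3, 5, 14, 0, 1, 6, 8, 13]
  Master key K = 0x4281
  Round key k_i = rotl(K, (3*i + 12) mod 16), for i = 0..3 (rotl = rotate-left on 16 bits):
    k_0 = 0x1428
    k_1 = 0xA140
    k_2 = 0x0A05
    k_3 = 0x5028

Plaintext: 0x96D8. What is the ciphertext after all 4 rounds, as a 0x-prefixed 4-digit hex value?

s_0 = plaintext = 0x96D8
s_1 = Round(s_0, k_0) = 0x2EAE
s_2 = Round(s_1, k_1) = 0x200C
s_3 = Round(s_2, k_2) = 0x53DC
s_4 = Round(s_3, k_3) = 0x288D

0x288D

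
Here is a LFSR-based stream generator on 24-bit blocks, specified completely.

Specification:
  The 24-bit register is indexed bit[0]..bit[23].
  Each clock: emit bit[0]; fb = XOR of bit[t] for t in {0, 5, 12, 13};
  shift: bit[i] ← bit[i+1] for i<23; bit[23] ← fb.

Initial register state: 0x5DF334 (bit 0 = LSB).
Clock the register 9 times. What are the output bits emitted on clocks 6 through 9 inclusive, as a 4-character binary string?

reg_0 = 0x5DF334
clock 1: out=0, reg = 0xAEF99A
clock 2: out=0, reg = 0x577CCD
clock 3: out=1, reg = 0xABBE66
clock 4: out=0, reg = 0xD5DF33
clock 5: out=1, reg = 0xEAEF99
clock 6: out=1, reg = 0x7577CC
clock 7: out=0, reg = 0x3ABBE6
clock 8: out=0, reg = 0x9D5DF3
clock 9: out=1, reg = 0xCEAEF9

1001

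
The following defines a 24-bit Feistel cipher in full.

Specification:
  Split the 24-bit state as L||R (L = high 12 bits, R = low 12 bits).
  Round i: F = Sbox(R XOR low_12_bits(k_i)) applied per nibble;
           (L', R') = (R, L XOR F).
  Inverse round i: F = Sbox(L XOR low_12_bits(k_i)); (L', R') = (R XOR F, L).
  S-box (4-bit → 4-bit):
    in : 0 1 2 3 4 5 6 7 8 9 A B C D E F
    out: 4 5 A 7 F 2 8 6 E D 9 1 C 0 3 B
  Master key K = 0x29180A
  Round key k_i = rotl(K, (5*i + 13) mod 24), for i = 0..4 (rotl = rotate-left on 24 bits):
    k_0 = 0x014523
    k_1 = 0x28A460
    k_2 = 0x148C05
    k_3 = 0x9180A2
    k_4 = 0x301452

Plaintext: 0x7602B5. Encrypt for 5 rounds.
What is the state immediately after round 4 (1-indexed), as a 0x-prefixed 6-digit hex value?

s_0 = plaintext = 0x7602B5
s_1 = Round(s_0, k_0) = 0x2B51B8
s_2 = Round(s_1, k_1) = 0x1B80BB
s_3 = Round(s_2, k_2) = 0x0BBDAB
s_4 = Round(s_3, k_3) = 0xDAB0F6
s_5 = Round(s_4, k_4) = 0x0F6234

0xDAB0F6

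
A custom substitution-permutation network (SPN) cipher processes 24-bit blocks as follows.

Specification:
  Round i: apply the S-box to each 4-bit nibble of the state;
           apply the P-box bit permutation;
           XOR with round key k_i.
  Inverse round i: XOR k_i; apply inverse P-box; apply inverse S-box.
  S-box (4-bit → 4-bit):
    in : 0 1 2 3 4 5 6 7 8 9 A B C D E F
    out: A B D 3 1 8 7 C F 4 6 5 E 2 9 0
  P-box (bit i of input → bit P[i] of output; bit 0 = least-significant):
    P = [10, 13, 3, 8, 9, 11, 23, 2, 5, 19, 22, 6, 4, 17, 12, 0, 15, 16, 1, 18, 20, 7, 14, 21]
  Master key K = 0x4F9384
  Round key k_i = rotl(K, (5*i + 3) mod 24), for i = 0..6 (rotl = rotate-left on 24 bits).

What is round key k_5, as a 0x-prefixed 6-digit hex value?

K = 0x4F9384
k_0 = rotl(K, (5*0+3) mod 24) = rotl(K, 3) = 0x7C9C22
k_1 = rotl(K, (5*1+3) mod 24) = rotl(K, 8) = 0x93844F
k_2 = rotl(K, (5*2+3) mod 24) = rotl(K, 13) = 0x7089F2
k_3 = rotl(K, (5*3+3) mod 24) = rotl(K, 18) = 0x113E4E
k_4 = rotl(K, (5*4+3) mod 24) = rotl(K, 23) = 0x27C9C2
k_5 = rotl(K, (5*5+3) mod 24) = rotl(K, 4) = 0xF93844

0xF93844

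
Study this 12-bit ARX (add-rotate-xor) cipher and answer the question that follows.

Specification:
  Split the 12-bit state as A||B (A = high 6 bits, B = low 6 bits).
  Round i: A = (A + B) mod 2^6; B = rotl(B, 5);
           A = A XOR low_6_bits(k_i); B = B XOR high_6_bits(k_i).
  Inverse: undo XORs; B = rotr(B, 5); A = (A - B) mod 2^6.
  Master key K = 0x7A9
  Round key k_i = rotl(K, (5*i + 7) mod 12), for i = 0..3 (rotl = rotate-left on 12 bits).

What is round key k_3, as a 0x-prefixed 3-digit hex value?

K = 0x7A9
k_0 = rotl(K, (5*0+7) mod 12) = rotl(K, 7) = 0x4BD
k_1 = rotl(K, (5*1+7) mod 12) = rotl(K, 0) = 0x7A9
k_2 = rotl(K, (5*2+7) mod 12) = rotl(K, 5) = 0x52F
k_3 = rotl(K, (5*3+7) mod 12) = rotl(K, 10) = 0x5EA

0x5EA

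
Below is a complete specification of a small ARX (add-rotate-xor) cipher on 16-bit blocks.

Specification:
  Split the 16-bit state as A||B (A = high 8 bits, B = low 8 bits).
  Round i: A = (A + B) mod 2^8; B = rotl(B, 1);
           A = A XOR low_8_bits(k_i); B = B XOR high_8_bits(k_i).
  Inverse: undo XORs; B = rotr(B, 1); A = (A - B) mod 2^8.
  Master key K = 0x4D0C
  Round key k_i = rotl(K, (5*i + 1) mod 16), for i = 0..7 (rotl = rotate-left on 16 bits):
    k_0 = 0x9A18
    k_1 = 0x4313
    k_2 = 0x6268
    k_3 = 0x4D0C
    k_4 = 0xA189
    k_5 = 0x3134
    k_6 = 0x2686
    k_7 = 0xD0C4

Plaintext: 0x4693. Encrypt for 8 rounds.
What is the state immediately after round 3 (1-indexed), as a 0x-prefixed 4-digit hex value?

s_0 = plaintext = 0x4693
s_1 = Round(s_0, k_0) = 0xC1BD
s_2 = Round(s_1, k_1) = 0x6D38
s_3 = Round(s_2, k_2) = 0xCD12
s_4 = Round(s_3, k_3) = 0xD369
s_5 = Round(s_4, k_4) = 0xB573
s_6 = Round(s_5, k_5) = 0x1CD7
s_7 = Round(s_6, k_6) = 0x7589
s_8 = Round(s_7, k_7) = 0x3AC3

0xCD12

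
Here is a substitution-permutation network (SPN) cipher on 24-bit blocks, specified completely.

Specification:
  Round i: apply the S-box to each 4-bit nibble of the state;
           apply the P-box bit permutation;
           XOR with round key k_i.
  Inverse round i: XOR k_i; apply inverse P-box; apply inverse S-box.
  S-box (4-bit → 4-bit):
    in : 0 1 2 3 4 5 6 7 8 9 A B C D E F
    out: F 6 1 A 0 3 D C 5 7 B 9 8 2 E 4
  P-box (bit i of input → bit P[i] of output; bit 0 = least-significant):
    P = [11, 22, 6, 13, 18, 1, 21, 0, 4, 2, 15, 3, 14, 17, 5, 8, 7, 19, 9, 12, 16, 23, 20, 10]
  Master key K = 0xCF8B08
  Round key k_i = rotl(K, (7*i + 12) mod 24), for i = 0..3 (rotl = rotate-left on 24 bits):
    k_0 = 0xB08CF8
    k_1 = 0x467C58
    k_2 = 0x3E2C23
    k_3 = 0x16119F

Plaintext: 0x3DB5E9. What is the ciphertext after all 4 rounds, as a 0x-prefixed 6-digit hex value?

s_0 = plaintext = 0x3DB5E9
s_1 = Round(s_0, k_0) = 0x58C1AF
s_2 = Round(s_1, k_1) = 0xC3FF9F
s_3 = Round(s_2, k_2) = 0x12B841
s_4 = Round(s_3, k_3) = 0xC6D04F

0xC6D04F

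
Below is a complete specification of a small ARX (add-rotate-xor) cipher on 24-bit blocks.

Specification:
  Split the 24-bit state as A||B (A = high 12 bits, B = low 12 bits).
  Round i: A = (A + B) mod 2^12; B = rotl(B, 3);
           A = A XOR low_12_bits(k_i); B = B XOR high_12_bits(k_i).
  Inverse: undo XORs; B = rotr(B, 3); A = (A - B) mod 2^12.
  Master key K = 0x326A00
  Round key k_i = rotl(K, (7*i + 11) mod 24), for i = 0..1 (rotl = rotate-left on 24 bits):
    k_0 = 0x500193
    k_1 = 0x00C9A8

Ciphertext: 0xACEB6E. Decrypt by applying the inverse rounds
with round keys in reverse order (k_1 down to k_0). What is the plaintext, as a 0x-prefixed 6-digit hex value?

s_0 = ciphertext = 0xACEB6E
s_1 = InvRound(s_0, k_1) = 0xDFA56C
s_2 = InvRound(s_1, k_0) = 0x45C80D

0x45C80D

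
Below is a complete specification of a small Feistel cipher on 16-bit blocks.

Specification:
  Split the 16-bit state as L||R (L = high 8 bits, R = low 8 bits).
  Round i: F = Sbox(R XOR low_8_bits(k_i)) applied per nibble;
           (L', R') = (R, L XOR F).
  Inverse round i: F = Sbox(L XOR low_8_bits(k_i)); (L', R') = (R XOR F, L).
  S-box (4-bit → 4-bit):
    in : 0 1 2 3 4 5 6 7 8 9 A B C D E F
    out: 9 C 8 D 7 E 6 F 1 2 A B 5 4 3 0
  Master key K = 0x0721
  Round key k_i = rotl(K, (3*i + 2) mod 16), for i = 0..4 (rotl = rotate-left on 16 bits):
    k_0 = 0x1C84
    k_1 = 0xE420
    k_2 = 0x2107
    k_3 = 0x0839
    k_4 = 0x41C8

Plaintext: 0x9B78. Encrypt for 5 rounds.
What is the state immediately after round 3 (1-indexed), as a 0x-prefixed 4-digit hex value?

0xCBCB

s_0 = plaintext = 0x9B78
s_1 = Round(s_0, k_0) = 0x789E
s_2 = Round(s_1, k_1) = 0x9ECB
s_3 = Round(s_2, k_2) = 0xCBCB
s_4 = Round(s_3, k_3) = 0xCBC3
s_5 = Round(s_4, k_4) = 0xC350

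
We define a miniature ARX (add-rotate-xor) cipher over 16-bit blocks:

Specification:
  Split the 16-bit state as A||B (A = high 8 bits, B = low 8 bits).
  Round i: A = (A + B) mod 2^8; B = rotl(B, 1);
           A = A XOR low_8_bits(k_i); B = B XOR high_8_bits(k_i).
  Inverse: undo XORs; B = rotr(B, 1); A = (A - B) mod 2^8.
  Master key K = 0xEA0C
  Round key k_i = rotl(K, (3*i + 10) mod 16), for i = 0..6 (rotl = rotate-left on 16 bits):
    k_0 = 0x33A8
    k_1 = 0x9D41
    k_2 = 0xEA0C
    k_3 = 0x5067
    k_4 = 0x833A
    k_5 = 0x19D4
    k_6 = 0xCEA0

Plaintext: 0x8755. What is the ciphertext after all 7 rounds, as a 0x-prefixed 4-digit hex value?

0x660B

s_0 = plaintext = 0x8755
s_1 = Round(s_0, k_0) = 0x7499
s_2 = Round(s_1, k_1) = 0x4CAE
s_3 = Round(s_2, k_2) = 0xF6B7
s_4 = Round(s_3, k_3) = 0xCA3F
s_5 = Round(s_4, k_4) = 0x33FD
s_6 = Round(s_5, k_5) = 0xE4E2
s_7 = Round(s_6, k_6) = 0x660B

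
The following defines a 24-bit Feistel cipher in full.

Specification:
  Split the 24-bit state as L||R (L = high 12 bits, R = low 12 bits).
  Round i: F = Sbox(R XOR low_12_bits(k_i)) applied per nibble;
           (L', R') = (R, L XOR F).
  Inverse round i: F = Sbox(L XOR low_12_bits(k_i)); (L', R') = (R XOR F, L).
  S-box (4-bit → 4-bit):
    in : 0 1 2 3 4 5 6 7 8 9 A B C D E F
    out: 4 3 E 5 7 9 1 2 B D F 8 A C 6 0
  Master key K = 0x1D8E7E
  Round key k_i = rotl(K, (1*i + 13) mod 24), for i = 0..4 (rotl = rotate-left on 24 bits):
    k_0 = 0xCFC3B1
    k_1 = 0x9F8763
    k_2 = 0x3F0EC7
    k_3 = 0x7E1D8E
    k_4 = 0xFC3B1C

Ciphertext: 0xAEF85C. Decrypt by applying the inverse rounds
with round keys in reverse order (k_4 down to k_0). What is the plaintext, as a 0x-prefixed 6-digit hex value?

s_0 = ciphertext = 0xAEF85C
s_1 = InvRound(s_0, k_4) = 0xB59AEF
s_2 = InvRound(s_1, k_3) = 0xB2DB59
s_3 = InvRound(s_2, k_2) = 0x236B2D
s_4 = InvRound(s_3, k_1) = 0x2B4236
s_5 = InvRound(s_4, k_0) = 0x17F2B4

0x17F2B4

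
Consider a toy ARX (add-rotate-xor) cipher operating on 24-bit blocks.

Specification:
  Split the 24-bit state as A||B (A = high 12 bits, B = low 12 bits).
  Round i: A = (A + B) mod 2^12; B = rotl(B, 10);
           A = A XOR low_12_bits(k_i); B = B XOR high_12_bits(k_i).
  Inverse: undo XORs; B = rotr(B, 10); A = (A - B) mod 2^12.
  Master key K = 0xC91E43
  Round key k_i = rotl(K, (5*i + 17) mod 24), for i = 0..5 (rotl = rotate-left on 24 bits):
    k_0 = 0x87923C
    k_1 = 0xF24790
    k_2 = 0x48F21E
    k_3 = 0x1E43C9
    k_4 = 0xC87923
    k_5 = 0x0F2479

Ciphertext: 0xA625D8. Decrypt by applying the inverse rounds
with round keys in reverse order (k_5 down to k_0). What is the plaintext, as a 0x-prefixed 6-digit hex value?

s_0 = ciphertext = 0xA625D8
s_1 = InvRound(s_0, k_5) = 0x9724A9
s_2 = InvRound(s_1, k_4) = 0xF970BA
s_3 = InvRound(s_2, k_3) = 0x6E6578
s_4 = InvRound(s_3, k_2) = 0xD1C7DC
s_5 = InvRound(s_4, k_1) = 0x6AA3E2
s_6 = InvRound(s_5, k_0) = 0x628E6E

0x628E6E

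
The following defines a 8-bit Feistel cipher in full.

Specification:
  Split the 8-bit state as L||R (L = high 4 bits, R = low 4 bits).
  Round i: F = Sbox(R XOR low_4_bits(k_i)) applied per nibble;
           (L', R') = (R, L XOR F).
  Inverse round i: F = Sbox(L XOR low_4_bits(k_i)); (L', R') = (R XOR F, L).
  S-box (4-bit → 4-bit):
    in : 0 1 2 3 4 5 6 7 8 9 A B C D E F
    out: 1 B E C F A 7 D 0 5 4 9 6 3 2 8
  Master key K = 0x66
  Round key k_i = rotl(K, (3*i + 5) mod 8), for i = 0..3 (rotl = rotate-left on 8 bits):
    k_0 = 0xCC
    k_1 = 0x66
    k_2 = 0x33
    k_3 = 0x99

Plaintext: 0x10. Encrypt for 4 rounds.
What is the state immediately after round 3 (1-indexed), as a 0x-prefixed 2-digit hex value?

0xB7

s_0 = plaintext = 0x10
s_1 = Round(s_0, k_0) = 0x07
s_2 = Round(s_1, k_1) = 0x7B
s_3 = Round(s_2, k_2) = 0xB7
s_4 = Round(s_3, k_3) = 0x79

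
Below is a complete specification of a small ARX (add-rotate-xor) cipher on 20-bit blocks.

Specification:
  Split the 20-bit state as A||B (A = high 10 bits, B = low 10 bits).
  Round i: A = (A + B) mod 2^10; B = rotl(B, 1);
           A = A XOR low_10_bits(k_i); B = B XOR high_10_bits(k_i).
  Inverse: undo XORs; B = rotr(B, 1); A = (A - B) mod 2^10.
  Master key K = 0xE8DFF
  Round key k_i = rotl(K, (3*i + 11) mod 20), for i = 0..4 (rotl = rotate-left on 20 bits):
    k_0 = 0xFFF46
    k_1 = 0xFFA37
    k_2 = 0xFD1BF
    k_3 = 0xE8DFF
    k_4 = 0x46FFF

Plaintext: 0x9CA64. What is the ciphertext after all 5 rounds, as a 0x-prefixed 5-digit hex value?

s_0 = plaintext = 0x9CA64
s_1 = Round(s_0, k_0) = 0xE4336
s_2 = Round(s_1, k_1) = 0x3C593
s_3 = Round(s_2, k_2) = 0xCECD2
s_4 = Round(s_3, k_3) = 0x7CA07
s_5 = Round(s_4, k_4) = 0x01914

0x01914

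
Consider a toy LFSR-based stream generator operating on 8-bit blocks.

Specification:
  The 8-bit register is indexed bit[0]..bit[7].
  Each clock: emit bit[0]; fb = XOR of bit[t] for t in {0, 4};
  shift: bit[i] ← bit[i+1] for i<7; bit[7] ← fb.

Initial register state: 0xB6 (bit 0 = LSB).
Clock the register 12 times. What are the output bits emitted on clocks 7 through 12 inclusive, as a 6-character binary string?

011011

reg_0 = 0xB6
clock 1: out=0, reg = 0xDB
clock 2: out=1, reg = 0x6D
clock 3: out=1, reg = 0xB6
clock 4: out=0, reg = 0xDB
clock 5: out=1, reg = 0x6D
clock 6: out=1, reg = 0xB6
clock 7: out=0, reg = 0xDB
clock 8: out=1, reg = 0x6D
clock 9: out=1, reg = 0xB6
clock 10: out=0, reg = 0xDB
clock 11: out=1, reg = 0x6D
clock 12: out=1, reg = 0xB6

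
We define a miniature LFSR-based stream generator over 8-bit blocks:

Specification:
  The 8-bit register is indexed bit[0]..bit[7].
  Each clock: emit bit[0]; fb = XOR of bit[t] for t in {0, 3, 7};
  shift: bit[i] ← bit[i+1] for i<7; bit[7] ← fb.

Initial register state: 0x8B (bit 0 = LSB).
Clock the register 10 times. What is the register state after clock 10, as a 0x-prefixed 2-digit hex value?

reg_0 = 0x8B
clock 1: out=1, reg = 0xC5
clock 2: out=1, reg = 0x62
clock 3: out=0, reg = 0x31
clock 4: out=1, reg = 0x98
clock 5: out=0, reg = 0x4C
clock 6: out=0, reg = 0xA6
clock 7: out=0, reg = 0xD3
clock 8: out=1, reg = 0x69
clock 9: out=1, reg = 0x34
clock 10: out=0, reg = 0x1A

0x1A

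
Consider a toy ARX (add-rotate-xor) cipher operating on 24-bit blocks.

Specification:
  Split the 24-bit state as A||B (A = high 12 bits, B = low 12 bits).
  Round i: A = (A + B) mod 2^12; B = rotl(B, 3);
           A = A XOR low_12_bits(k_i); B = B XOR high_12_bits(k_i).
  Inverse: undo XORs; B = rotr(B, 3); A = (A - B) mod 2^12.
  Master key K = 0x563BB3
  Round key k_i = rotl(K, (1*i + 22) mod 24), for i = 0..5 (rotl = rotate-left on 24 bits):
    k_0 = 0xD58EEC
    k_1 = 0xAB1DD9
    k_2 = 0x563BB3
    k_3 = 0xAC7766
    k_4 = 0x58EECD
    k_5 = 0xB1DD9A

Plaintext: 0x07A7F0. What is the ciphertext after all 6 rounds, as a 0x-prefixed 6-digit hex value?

s_0 = plaintext = 0x07A7F0
s_1 = Round(s_0, k_0) = 0x6862DB
s_2 = Round(s_1, k_1) = 0x4B8C68
s_3 = Round(s_2, k_2) = 0xA93625
s_4 = Round(s_3, k_3) = 0x7DEBEC
s_5 = Round(s_4, k_4) = 0xD07AEB
s_6 = Round(s_5, k_5) = 0xA68C40

0xA68C40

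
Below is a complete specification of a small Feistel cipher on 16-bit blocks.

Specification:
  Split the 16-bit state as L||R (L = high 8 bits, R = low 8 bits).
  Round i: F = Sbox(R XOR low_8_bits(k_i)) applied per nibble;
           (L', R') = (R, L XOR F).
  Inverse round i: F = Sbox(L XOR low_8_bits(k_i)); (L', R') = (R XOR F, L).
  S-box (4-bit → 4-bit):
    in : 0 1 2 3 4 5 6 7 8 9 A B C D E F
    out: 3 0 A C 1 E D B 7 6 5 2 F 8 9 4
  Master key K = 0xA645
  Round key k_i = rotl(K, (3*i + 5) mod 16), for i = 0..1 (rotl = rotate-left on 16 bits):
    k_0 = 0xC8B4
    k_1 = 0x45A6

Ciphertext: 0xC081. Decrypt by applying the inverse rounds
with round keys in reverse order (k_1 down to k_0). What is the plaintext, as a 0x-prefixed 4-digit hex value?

s_0 = ciphertext = 0xC081
s_1 = InvRound(s_0, k_1) = 0x5CC0
s_2 = InvRound(s_1, k_0) = 0x575C

0x575C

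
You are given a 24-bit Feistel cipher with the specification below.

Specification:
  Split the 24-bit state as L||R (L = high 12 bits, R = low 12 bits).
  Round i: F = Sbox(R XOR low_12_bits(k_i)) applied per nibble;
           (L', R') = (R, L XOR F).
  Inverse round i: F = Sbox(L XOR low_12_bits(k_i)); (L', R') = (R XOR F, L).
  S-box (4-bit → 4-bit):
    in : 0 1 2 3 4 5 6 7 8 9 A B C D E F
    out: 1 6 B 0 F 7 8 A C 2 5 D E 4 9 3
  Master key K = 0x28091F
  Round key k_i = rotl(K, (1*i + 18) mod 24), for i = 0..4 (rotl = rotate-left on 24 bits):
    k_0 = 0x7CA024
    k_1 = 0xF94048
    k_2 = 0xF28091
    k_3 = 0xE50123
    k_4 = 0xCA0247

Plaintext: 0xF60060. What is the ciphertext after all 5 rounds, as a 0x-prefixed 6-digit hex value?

s_0 = plaintext = 0xF60060
s_1 = Round(s_0, k_0) = 0x060E9F
s_2 = Round(s_1, k_1) = 0xE9F92A
s_3 = Round(s_2, k_2) = 0x92AC42
s_4 = Round(s_3, k_3) = 0xC42DAC
s_5 = Round(s_4, k_4) = 0xDACFDF

0xDACFDF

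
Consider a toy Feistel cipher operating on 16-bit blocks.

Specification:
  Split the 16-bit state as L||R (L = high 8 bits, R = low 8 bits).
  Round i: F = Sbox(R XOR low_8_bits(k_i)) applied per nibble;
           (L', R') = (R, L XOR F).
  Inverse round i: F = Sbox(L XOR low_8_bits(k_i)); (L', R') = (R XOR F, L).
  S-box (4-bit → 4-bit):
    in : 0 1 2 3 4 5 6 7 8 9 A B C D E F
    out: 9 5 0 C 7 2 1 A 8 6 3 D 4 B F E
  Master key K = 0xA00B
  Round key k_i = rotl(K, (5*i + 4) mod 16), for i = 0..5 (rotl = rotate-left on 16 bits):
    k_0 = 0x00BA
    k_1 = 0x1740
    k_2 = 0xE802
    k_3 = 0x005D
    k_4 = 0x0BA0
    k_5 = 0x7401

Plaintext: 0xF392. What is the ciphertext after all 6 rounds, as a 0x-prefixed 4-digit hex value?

0xA7C5

s_0 = plaintext = 0xF392
s_1 = Round(s_0, k_0) = 0x92FB
s_2 = Round(s_1, k_1) = 0xFB4F
s_3 = Round(s_2, k_2) = 0x4F80
s_4 = Round(s_3, k_3) = 0x80F4
s_5 = Round(s_4, k_4) = 0xF4A7
s_6 = Round(s_5, k_5) = 0xA7C5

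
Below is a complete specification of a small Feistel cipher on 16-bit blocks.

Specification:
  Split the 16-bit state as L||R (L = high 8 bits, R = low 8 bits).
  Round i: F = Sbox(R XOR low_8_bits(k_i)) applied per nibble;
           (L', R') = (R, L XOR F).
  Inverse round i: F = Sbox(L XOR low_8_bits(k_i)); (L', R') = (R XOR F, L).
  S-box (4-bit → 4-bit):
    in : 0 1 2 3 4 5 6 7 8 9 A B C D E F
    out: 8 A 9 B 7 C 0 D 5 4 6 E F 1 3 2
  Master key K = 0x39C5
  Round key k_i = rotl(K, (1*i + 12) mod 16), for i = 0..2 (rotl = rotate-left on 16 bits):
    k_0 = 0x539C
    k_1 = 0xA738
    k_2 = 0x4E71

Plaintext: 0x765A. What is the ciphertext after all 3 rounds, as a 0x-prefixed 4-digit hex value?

s_0 = plaintext = 0x765A
s_1 = Round(s_0, k_0) = 0x5A86
s_2 = Round(s_1, k_1) = 0x86B9
s_3 = Round(s_2, k_2) = 0xB973

0xB973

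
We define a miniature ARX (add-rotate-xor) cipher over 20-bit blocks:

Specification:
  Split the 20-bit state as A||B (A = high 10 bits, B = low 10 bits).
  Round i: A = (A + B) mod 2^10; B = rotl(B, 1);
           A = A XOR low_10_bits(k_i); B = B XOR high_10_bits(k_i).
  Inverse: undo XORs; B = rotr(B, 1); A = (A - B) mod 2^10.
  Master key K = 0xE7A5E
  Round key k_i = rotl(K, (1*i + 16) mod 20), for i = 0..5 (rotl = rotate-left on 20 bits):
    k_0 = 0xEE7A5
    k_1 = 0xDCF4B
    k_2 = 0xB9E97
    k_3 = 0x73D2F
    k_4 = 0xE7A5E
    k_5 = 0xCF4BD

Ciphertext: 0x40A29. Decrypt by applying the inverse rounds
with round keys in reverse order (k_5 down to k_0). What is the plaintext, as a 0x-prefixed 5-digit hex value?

s_0 = ciphertext = 0x40A29
s_1 = InvRound(s_0, k_5) = 0x4D48A
s_2 = InvRound(s_1, k_4) = 0x7858A
s_3 = InvRound(s_2, k_3) = 0xAB222
s_4 = InvRound(s_3, k_2) = 0x76662
s_5 = InvRound(s_4, k_1) = 0x02A88
s_6 = InvRound(s_5, k_0) = 0x45E98

0x45E98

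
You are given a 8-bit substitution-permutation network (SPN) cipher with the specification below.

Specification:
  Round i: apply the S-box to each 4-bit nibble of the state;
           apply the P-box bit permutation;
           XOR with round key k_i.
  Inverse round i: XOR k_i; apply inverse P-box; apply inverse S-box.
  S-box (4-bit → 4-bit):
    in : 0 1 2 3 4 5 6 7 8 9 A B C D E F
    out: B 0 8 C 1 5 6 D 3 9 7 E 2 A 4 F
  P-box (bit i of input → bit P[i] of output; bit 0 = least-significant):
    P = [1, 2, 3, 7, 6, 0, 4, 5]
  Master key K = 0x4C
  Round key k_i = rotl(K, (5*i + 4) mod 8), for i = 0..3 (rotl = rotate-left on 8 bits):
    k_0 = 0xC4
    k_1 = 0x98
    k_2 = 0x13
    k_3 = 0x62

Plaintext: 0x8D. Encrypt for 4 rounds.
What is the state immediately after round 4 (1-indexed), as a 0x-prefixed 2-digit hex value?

0xF4

s_0 = plaintext = 0x8D
s_1 = Round(s_0, k_0) = 0x01
s_2 = Round(s_1, k_1) = 0xF9
s_3 = Round(s_2, k_2) = 0xE0
s_4 = Round(s_3, k_3) = 0xF4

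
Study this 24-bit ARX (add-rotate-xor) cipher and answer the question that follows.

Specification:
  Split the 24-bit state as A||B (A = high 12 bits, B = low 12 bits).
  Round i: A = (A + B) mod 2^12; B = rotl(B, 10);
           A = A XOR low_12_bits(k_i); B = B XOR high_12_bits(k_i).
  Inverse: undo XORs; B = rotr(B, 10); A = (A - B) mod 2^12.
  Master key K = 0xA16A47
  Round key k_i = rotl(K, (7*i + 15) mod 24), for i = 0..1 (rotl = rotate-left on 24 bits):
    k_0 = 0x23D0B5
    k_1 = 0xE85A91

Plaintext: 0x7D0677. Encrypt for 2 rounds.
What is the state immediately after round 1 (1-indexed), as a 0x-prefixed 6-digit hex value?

s_0 = plaintext = 0x7D0677
s_1 = Round(s_0, k_0) = 0xEF2FA0
s_2 = Round(s_1, k_1) = 0x403D6D

0xEF2FA0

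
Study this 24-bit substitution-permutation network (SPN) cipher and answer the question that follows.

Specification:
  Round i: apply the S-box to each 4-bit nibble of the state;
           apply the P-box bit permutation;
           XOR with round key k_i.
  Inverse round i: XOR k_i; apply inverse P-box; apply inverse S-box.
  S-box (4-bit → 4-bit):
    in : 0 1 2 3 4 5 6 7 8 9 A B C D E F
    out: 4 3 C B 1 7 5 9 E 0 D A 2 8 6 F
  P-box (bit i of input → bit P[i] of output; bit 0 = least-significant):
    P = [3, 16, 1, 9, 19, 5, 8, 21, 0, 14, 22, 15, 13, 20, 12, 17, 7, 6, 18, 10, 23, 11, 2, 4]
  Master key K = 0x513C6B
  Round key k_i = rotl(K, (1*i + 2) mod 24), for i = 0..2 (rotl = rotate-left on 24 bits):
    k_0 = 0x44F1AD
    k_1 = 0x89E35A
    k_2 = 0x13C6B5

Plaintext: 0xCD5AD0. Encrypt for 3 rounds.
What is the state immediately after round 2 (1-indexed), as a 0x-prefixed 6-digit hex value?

0x204AC8

s_0 = plaintext = 0xCD5AD0
s_1 = Round(s_0, k_0) = 0x344DAE
s_2 = Round(s_1, k_1) = 0x204AC8
s_3 = Round(s_2, k_2) = 0x566482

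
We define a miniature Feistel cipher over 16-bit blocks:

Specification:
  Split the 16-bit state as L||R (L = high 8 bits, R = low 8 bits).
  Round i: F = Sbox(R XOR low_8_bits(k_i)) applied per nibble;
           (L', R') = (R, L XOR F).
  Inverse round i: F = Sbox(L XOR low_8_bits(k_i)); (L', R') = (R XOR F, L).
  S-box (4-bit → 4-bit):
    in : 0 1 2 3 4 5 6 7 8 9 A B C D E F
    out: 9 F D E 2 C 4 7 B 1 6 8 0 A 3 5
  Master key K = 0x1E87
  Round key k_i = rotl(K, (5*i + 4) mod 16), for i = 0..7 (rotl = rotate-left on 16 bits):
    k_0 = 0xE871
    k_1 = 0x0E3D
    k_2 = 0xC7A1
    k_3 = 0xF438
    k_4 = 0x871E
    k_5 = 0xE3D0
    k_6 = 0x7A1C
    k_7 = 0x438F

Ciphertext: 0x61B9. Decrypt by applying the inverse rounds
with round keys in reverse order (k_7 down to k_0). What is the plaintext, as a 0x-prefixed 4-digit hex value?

s_0 = ciphertext = 0x61B9
s_1 = InvRound(s_0, k_7) = 0x8A61
s_2 = InvRound(s_1, k_6) = 0x758A
s_3 = InvRound(s_2, k_5) = 0xE675
s_4 = InvRound(s_3, k_4) = 0x2EE6
s_5 = InvRound(s_4, k_3) = 0x122E
s_6 = InvRound(s_5, k_2) = 0xA012
s_7 = InvRound(s_6, k_1) = 0x08A0
s_8 = InvRound(s_7, k_0) = 0xD108

0xD108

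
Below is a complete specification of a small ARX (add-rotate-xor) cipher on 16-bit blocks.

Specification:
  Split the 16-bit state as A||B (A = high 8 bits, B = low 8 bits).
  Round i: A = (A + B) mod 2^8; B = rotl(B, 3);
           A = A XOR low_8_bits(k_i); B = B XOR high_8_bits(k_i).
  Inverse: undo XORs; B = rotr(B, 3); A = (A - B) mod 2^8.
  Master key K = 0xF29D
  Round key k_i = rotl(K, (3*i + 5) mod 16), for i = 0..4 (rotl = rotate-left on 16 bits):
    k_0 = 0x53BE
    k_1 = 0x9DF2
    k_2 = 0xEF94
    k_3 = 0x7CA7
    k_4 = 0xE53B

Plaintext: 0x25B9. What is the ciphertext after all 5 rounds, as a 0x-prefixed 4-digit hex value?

s_0 = plaintext = 0x25B9
s_1 = Round(s_0, k_0) = 0x609E
s_2 = Round(s_1, k_1) = 0x0C69
s_3 = Round(s_2, k_2) = 0xE1A4
s_4 = Round(s_3, k_3) = 0x2259
s_5 = Round(s_4, k_4) = 0x402F

0x402F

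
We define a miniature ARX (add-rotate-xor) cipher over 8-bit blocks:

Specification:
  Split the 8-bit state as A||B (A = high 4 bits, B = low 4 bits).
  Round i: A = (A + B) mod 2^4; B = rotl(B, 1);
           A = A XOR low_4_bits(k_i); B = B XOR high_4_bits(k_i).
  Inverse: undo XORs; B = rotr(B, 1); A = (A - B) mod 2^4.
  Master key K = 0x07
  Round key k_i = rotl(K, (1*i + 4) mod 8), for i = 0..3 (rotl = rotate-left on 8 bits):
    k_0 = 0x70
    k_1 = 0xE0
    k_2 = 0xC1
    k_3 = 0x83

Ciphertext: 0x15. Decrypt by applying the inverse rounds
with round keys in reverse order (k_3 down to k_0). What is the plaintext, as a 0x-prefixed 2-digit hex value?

0x14

s_0 = ciphertext = 0x15
s_1 = InvRound(s_0, k_3) = 0x4E
s_2 = InvRound(s_1, k_2) = 0x41
s_3 = InvRound(s_2, k_1) = 0x5F
s_4 = InvRound(s_3, k_0) = 0x14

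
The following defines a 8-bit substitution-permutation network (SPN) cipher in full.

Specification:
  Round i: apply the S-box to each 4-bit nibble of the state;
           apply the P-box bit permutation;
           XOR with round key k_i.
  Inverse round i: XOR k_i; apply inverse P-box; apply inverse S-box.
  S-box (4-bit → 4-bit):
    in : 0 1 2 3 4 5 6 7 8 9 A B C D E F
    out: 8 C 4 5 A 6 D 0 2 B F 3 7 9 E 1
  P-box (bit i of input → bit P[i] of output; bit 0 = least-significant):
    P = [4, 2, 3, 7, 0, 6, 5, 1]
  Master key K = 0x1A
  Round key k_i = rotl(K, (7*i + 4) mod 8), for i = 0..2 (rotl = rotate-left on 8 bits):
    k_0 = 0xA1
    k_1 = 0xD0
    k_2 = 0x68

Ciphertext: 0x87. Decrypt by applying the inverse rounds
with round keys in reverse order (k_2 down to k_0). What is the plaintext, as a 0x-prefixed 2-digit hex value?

s_0 = ciphertext = 0x87
s_1 = InvRound(s_0, k_2) = 0xAE
s_2 = InvRound(s_1, k_1) = 0xEC
s_3 = InvRound(s_2, k_0) = 0xB5

0xB5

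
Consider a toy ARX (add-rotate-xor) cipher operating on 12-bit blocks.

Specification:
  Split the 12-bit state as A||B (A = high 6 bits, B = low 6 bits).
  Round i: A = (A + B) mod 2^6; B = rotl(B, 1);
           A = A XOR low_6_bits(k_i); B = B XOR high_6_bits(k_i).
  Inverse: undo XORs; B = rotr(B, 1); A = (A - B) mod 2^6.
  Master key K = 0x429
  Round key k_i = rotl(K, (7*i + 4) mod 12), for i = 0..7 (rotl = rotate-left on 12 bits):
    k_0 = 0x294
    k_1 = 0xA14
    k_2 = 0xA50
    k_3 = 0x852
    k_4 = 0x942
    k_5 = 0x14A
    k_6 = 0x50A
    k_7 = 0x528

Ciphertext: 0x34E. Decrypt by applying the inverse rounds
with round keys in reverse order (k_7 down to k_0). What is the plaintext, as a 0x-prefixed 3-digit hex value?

s_0 = ciphertext = 0x34E
s_1 = InvRound(s_0, k_7) = 0x60D
s_2 = InvRound(s_1, k_6) = 0x9AC
s_3 = InvRound(s_2, k_5) = 0xE34
s_4 = InvRound(s_3, k_4) = 0x4A8
s_5 = InvRound(s_4, k_3) = 0x724
s_6 = InvRound(s_5, k_2) = 0x9A6
s_7 = InvRound(s_6, k_1) = 0xAC7
s_8 = InvRound(s_7, k_0) = 0x666

0x666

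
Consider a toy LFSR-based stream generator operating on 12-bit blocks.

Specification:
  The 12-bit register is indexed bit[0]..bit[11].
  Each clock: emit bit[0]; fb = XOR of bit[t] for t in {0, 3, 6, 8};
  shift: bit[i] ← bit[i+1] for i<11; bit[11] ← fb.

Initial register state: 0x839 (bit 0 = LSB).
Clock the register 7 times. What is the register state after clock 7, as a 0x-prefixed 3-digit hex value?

reg_0 = 0x839
clock 1: out=1, reg = 0x41C
clock 2: out=0, reg = 0xA0E
clock 3: out=0, reg = 0xD07
clock 4: out=1, reg = 0x683
clock 5: out=1, reg = 0xB41
clock 6: out=1, reg = 0xDA0
clock 7: out=0, reg = 0xED0

0xED0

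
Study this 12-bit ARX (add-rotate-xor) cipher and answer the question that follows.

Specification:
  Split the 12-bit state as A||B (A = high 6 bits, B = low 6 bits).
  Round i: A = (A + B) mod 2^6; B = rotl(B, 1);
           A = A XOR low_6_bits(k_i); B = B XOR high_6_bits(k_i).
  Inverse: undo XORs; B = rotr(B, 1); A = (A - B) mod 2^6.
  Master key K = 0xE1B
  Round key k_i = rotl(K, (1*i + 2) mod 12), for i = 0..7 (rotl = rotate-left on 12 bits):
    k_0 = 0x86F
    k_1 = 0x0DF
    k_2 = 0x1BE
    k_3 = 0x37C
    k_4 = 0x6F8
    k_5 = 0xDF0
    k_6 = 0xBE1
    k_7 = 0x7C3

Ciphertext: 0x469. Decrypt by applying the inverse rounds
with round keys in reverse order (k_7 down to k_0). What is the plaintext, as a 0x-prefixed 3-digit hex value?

0x31F

s_0 = ciphertext = 0x469
s_1 = InvRound(s_0, k_7) = 0xDDB
s_2 = InvRound(s_1, k_6) = 0xF1A
s_3 = InvRound(s_2, k_5) = 0x5B6
s_4 = InvRound(s_3, k_4) = 0xE36
s_5 = InvRound(s_4, k_3) = 0x1FD
s_6 = InvRound(s_5, k_2) = 0xF3D
s_7 = InvRound(s_6, k_1) = 0x11F
s_8 = InvRound(s_7, k_0) = 0x31F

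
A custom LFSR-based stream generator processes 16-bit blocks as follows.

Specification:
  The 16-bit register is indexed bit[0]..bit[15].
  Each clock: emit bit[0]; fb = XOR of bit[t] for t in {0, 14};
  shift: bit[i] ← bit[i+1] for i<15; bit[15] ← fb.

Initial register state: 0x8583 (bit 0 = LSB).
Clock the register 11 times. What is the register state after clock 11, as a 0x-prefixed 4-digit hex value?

reg_0 = 0x8583
clock 1: out=1, reg = 0xC2C1
clock 2: out=1, reg = 0x6160
clock 3: out=0, reg = 0xB0B0
clock 4: out=0, reg = 0x5858
clock 5: out=0, reg = 0xAC2C
clock 6: out=0, reg = 0x5616
clock 7: out=0, reg = 0xAB0B
clock 8: out=1, reg = 0xD585
clock 9: out=1, reg = 0x6AC2
clock 10: out=0, reg = 0xB561
clock 11: out=1, reg = 0xDAB0

0xDAB0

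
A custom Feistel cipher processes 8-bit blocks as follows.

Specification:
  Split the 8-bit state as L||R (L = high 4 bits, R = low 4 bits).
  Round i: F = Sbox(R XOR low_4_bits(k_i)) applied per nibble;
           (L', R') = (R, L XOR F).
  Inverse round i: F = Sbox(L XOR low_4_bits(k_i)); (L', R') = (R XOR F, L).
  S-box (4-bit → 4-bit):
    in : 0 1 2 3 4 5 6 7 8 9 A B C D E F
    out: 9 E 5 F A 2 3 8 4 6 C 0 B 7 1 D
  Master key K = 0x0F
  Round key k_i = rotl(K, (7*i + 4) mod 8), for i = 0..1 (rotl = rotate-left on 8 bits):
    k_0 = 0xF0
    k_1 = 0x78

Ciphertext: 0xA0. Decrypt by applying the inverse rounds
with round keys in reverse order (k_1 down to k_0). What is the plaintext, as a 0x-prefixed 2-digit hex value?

0x85

s_0 = ciphertext = 0xA0
s_1 = InvRound(s_0, k_1) = 0x5A
s_2 = InvRound(s_1, k_0) = 0x85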